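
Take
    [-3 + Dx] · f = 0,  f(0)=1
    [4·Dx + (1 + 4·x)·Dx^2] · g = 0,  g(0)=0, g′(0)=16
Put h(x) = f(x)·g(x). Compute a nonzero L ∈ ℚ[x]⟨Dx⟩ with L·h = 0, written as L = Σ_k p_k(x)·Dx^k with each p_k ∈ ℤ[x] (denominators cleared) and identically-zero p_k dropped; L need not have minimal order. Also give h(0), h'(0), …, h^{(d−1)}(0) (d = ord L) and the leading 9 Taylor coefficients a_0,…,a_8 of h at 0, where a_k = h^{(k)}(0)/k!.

f: a_k = 1, 3, 9/2, 9/2, 27/8, 81/40, 81/80, 243/560, 729/4480, …
g: a_k = 0, 16, -32, 256/3, -256, 4096/5, -8192/3, 65536/7, -32768, …
f·g: L₀ = L_f ⊗_s L_g, ord ≤ 1·2.
L = (-3 + 36·x) + (-2 - 24·x)·Dx + (1 + 4·x)·Dx^2  (order 2).
h: a_k = 0, 16, 16, 184/3, -72, 1726/5, -3350/3, 138043/35, -69997/5, …
ICs: h(0) = 0, h′(0) = 16.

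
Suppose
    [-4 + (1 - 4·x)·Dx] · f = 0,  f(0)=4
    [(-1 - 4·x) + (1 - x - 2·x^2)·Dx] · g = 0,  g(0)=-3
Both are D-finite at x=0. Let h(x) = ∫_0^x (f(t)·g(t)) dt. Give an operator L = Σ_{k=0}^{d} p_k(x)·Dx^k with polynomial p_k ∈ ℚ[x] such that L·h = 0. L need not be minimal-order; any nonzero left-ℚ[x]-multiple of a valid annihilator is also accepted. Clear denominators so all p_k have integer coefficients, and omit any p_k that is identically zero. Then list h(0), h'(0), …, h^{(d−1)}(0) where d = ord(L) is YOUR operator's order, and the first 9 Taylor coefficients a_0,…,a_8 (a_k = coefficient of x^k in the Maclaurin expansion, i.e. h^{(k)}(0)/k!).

f: a_k = 4, 16, 64, 256, 1024, 4096, 16384, 65536, 262144, …
g: a_k = -3, -3, -9, -15, -33, -63, -129, -255, -513, …
h₀=f·g: eliminate ⇒ L₀, order ≤ 1·1.
Integrate: L := L₀·Dx.
L = (-5 + 4·x + 24·x^2)·Dx + (1 - 5·x + 2·x^2 + 8·x^3)·Dx^2  (order 2).
h: a_k = 0, -12, -30, -92, -291, -4788/5, -3234, -78132/7, -78387/2, …
ICs: h(0) = 0, h′(0) = -12.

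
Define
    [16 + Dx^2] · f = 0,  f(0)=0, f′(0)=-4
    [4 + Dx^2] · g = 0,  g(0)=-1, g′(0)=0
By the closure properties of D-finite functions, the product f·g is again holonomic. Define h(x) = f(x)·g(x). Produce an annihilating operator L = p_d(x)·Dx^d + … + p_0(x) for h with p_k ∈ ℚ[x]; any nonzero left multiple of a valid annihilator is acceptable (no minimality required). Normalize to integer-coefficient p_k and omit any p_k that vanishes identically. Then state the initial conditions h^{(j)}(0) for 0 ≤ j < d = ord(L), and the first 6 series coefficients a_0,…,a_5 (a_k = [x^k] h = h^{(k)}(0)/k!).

f: a_k = 0, -4, 0, 32/3, 0, -128/15, …
g: a_k = -1, 0, 2, 0, -2/3, 0, …
Sym-product of L_f,L_g gives L₀ (≤ ord 4).
L = 144 + 40·Dx^2 + Dx^4  (order 4).
h: a_k = 0, 4, 0, -56/3, 0, 488/15, …
ICs: h(0) = 0, h′(0) = 4, h′′(0) = 0, h′′′(0) = -112.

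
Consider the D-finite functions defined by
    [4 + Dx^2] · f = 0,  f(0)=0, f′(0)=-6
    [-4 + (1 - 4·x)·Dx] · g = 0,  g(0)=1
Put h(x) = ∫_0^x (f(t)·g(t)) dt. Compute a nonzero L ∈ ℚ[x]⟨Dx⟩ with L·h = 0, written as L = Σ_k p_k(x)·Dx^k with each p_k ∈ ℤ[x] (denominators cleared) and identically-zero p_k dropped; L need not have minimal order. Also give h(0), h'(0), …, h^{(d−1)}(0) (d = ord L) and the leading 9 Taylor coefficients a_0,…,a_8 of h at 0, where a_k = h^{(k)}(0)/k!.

f: a_k = 0, -6, 0, 4, 0, -4/5, 0, 8/105, 0, …
g: a_k = 1, 4, 16, 64, 256, 1024, 4096, 16384, 65536, …
h₀=f·g: eliminate ⇒ L₀, order ≤ 2·1.
Integrate: L := L₀·Dx.
L = (-4 + 16·x)·Dx + 8·Dx^2 + (-1 + 4·x)·Dx^3  (order 3).
h: a_k = 0, 0, -3, -8, -23, -368/5, -3682/15, -4208/5, -309287/105, …
ICs: h(0) = 0, h′(0) = 0, h′′(0) = -6.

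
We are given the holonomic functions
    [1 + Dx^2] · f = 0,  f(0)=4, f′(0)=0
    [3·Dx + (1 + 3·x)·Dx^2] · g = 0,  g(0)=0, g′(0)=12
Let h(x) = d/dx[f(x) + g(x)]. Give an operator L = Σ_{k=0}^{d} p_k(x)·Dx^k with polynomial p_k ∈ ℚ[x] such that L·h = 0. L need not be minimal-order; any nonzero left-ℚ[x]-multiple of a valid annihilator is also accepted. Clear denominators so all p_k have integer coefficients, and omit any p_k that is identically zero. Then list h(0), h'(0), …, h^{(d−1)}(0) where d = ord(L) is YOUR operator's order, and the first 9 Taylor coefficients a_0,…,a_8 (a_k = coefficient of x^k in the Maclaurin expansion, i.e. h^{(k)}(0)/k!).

f: a_k = 4, 0, -2, 0, 1/6, 0, -1/180, 0, 1/10080, …
g: a_k = 0, 12, -18, 36, -81, 972/5, -486, 8748/7, -6561/2, …
f+g: L₀ = lclm(L_f,L_g), ord ≤ 2+2.
Differentiate: ansatz ord ≤ ord L₀ ⇒ L.
L = (165 + 18·x + 27·x^2) + (19 + 63·x + 27·x^2 + 27·x^3)·Dx + (165 + 18·x + 27·x^2)·Dx^2 + (19 + 63·x + 27·x^2 + 27·x^3)·Dx^3  (order 3).
h: a_k = 12, -40, 108, -970/3, 972, -87481/30, 8748, -33067439/1260, 78732, …
ICs: h(0) = 12, h′(0) = -40, h′′(0) = 216.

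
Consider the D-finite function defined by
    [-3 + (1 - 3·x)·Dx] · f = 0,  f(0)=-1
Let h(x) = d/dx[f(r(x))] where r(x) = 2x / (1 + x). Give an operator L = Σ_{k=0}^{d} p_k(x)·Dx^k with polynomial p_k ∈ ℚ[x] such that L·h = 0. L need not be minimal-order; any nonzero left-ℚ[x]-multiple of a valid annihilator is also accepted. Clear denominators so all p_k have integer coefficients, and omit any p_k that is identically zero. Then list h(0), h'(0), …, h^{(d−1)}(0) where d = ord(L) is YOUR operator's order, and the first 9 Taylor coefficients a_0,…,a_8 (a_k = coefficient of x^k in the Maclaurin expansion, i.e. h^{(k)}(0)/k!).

L = 10 + (-1 + 5·x)·Dx  (order 1).
h: a_k = -6, -60, -450, -3000, -18750, -112500, -656250, -3750000, -21093750, …
ICs: h(0) = -6.

f: a_k = -1, -3, -9, -27, -81, -243, -729, -2187, -6561, …
Substitute x→r, Dx→(1/r')Dx; clear ⇒ L₀.
h₀' ⇒ L via d/dx closure of L₀.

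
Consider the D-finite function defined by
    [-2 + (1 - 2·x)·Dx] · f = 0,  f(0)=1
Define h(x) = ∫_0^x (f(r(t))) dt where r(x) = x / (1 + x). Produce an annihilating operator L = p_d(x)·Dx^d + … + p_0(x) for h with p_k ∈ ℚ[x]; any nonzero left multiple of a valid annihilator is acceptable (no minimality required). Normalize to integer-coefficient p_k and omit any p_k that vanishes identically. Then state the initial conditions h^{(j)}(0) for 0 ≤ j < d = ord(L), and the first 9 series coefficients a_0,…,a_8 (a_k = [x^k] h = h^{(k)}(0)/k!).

L = 2·Dx + (-1 + x^2)·Dx^2  (order 2).
h: a_k = 0, 1, 1, 2/3, 1/2, 2/5, 1/3, 2/7, 1/4, …
ICs: h(0) = 0, h′(0) = 1.

f: a_k = 1, 2, 4, 8, 16, 32, 64, 128, 256, …
f∘r: x↦r, Dx↦Dx/r' in L_f ⇒ L₀.
h=∫h₀ ⇒ L = L₀·Dx.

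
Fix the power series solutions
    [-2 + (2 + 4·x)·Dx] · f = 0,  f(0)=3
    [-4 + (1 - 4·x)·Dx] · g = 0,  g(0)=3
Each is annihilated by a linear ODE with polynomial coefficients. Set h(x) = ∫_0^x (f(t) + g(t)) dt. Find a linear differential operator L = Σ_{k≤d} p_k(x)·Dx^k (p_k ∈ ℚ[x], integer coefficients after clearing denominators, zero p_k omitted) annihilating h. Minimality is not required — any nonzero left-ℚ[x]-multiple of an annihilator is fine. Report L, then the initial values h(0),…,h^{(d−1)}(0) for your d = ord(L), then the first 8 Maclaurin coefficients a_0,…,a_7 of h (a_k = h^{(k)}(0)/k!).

f: a_k = 3, 3, -3/2, 3/2, -15/8, 21/8, -63/16, 99/16, …
g: a_k = 3, 12, 48, 192, 768, 3072, 12288, 49152, …
f+g: L₀ = lclm(L_f,L_g), ord ≤ 1+1.
h=∫h₀ ⇒ L = L₀·Dx.
L = (12 + 16·x)·Dx + (-11 - 40·x - 48·x^2)·Dx^2 + (1 + 2·x - 16·x^2 - 32·x^3)·Dx^3  (order 3).
h: a_k = 0, 6, 15/2, 31/2, 387/8, 6129/40, 8199/16, 196545/112, …
ICs: h(0) = 0, h′(0) = 6, h′′(0) = 15.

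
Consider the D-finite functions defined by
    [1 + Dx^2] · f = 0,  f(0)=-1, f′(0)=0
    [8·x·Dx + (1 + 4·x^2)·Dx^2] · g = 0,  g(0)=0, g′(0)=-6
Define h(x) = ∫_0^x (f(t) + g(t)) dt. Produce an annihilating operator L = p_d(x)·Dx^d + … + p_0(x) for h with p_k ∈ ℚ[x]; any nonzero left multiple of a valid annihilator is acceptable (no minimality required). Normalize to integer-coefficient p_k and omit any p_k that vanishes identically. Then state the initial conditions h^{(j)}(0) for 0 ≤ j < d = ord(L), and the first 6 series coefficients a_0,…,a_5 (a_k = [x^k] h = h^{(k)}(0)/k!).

f: a_k = -1, 0, 1/2, 0, -1/24, 0, …
g: a_k = 0, -6, 0, 8, 0, -96/5, …
Weyl lclm of L_f,L_g ⇒ L₀ (ord ≤ 4).
h=∫h₀ ⇒ L = L₀·Dx.
L = (-376·x + 1600·x^3 + 128·x^5)·Dx^2 + (-7 + 76·x^2 + 432·x^4 + 64·x^6)·Dx^3 + (-376·x + 1600·x^3 + 128·x^5)·Dx^4 + (-7 + 76·x^2 + 432·x^4 + 64·x^6)·Dx^5  (order 5).
h: a_k = 0, -1, -3, 1/6, 2, -1/120, …
ICs: h(0) = 0, h′(0) = -1, h′′(0) = -6, h′′′(0) = 1, h′′′′(0) = 48.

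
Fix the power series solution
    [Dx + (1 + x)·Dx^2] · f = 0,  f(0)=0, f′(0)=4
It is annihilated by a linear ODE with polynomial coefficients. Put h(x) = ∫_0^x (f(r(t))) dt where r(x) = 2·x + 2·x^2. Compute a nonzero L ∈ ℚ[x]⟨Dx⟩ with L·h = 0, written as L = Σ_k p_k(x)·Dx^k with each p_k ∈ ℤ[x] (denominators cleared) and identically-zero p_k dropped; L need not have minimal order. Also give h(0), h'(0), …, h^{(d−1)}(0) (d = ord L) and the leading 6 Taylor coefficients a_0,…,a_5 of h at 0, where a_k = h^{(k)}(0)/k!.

f: a_k = 0, 4, -2, 4/3, -1, 4/5, …
f∘r: x↦r, Dx↦Dx/r' in L_f ⇒ L₀.
h=∫h₀ ⇒ L = L₀·Dx.
L = (4·x + 4·x^2)·Dx^2 + (1 + 4·x + 6·x^2 + 4·x^3)·Dx^3  (order 3).
h: a_k = 0, 0, 4, 0, -4/3, 8/5, …
ICs: h(0) = 0, h′(0) = 0, h′′(0) = 8.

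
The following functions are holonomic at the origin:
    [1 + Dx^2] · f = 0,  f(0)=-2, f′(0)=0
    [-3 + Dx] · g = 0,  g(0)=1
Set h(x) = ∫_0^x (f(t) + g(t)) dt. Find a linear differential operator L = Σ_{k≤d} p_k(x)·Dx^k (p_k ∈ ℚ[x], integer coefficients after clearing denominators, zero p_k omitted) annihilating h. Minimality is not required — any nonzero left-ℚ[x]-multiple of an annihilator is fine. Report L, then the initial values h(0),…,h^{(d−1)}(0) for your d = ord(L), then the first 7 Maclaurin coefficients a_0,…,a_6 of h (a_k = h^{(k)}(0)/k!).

L = -3·Dx + Dx^2 - 3·Dx^3 + Dx^4  (order 4).
h: a_k = 0, -1, 3/2, 11/6, 9/8, 79/120, 27/80, …
ICs: h(0) = 0, h′(0) = -1, h′′(0) = 3, h′′′(0) = 11.

f: a_k = -2, 0, 1, 0, -1/12, 0, 1/360, …
g: a_k = 1, 3, 9/2, 9/2, 27/8, 81/40, 81/80, …
Sum ⇒ L₀ = lclm(L_f,L_g) in ℚ(x)⟨Dx⟩.
h=∫h₀ ⇒ L = L₀·Dx.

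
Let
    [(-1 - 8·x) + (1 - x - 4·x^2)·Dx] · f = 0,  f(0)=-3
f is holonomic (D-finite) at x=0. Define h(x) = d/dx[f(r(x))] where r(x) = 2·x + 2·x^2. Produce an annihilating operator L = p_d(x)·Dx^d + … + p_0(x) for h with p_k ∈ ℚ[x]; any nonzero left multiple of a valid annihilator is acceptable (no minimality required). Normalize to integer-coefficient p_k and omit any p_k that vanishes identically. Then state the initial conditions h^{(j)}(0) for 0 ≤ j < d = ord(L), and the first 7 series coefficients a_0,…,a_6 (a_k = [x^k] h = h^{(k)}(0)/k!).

L = (22 + 204·x + 1260·x^2 + 4672·x^3 + 8736·x^4 + 7680·x^5 + 2560·x^6) + (-1 - 16·x + 6·x^2 + 420·x^3 + 1520·x^4 + 2400·x^5 + 1792·x^6 + 512·x^7)·Dx  (order 1).
h: a_k = -6, -132, -1008, -8400, -62280, -447120, -3120768, …
ICs: h(0) = -6.

f: a_k = -3, -3, -15, -27, -87, -195, -543, …
L₀ from L_f via x↦r, Dx↦r'^{-1}Dx.
h₀' ⇒ L via d/dx closure of L₀.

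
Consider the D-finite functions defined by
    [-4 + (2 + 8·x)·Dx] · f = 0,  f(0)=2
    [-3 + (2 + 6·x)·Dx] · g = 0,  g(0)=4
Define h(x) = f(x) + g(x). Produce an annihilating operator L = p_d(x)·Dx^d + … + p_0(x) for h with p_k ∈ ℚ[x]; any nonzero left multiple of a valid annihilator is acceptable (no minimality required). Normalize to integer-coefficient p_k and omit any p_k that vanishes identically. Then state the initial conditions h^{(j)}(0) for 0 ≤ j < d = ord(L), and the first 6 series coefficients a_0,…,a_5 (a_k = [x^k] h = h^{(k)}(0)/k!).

f: a_k = 2, 4, -4, 8, -20, 56, …
g: a_k = 4, 6, -9/2, 27/4, -405/32, 1701/64, …
Weyl lclm of L_f,L_g ⇒ L₀ (ord ≤ 2).
L = -6 + (7 + 24·x)·Dx + (2 + 14·x + 24·x^2)·Dx^2  (order 2).
h: a_k = 6, 10, -17/2, 59/4, -1045/32, 5285/64, …
ICs: h(0) = 6, h′(0) = 10.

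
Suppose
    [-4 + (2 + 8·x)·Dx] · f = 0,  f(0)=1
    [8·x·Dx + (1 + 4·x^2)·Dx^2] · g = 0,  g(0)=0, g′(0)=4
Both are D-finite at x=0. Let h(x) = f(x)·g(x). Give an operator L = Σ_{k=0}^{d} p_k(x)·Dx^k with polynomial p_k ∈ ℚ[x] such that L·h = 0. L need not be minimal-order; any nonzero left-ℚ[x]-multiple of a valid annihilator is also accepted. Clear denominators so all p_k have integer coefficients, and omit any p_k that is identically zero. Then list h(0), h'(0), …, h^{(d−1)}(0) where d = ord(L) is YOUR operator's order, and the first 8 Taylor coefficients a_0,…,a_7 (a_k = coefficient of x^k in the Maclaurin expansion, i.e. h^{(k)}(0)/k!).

L = (12 - 16·x - 16·x^2) + (-4 - 8·x + 48·x^2 + 64·x^3)·Dx + (1 + 8·x + 20·x^2 + 32·x^3 + 64·x^4)·Dx^2  (order 2).
h: a_k = 0, 4, 8, -40/3, 16/3, -248/15, 1744/15, -36208/105, …
ICs: h(0) = 0, h′(0) = 4.

f: a_k = 1, 2, -2, 4, -10, 28, -84, 264, …
g: a_k = 0, 4, 0, -16/3, 0, 64/5, 0, -256/7, …
L₀ := L_f ⊗_s L_g (sym. prod.), ord ≤ 2.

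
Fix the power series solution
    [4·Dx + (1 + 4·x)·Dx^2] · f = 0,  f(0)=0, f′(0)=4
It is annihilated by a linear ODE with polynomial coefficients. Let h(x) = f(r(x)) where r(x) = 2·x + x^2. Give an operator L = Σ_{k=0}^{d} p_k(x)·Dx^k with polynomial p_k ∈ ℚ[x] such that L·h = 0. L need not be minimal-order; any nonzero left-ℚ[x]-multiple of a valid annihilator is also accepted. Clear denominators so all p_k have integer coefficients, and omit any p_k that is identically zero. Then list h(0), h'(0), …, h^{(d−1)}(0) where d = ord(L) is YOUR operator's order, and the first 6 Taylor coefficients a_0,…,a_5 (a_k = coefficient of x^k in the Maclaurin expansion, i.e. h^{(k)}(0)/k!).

L = (7 + 8·x + 4·x^2)·Dx + (1 + 9·x + 12·x^2 + 4·x^3)·Dx^2  (order 2).
h: a_k = 0, 8, -28, 416/3, -776, 23168/5, …
ICs: h(0) = 0, h′(0) = 8.

f: a_k = 0, 4, -8, 64/3, -64, 1024/5, …
Substitute x→r, Dx→(1/r')Dx; clear ⇒ L₀.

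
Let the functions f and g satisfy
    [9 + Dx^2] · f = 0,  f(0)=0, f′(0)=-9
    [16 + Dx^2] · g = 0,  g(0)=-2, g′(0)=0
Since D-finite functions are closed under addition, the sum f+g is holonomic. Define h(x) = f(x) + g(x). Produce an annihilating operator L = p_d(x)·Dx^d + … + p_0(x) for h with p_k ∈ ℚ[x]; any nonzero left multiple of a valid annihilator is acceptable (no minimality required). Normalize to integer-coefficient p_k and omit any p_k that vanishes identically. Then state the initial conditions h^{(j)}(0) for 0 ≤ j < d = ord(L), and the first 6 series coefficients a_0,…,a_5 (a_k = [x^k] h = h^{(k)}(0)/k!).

f: a_k = 0, -9, 0, 27/2, 0, -243/40, …
g: a_k = -2, 0, 16, 0, -64/3, 0, …
Sum ⇒ L₀ = lclm(L_f,L_g) in ℚ(x)⟨Dx⟩.
L = 144 + 25·Dx^2 + Dx^4  (order 4).
h: a_k = -2, -9, 16, 27/2, -64/3, -243/40, …
ICs: h(0) = -2, h′(0) = -9, h′′(0) = 32, h′′′(0) = 81.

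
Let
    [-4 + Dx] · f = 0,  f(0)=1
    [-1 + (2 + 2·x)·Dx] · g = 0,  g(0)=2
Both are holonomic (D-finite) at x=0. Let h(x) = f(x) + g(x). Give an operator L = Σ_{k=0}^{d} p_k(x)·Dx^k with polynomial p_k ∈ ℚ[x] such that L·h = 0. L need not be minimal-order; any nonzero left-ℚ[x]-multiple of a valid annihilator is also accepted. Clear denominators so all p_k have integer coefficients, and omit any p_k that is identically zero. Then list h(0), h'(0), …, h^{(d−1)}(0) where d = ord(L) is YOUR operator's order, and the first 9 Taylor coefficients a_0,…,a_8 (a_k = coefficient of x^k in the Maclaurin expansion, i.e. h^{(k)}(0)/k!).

L = (36 + 32·x) + (-65 - 128·x - 64·x^2)·Dx + (14 + 30·x + 16·x^2)·Dx^2  (order 2).
h: a_k = 3, 5, 31/4, 259/24, 2033/192, 16489/1920, 130127/23040, 1058971/322560, 8253473/5160960, …
ICs: h(0) = 3, h′(0) = 5.

f: a_k = 1, 4, 8, 32/3, 32/3, 128/15, 256/45, 1024/315, 512/315, …
g: a_k = 2, 1, -1/4, 1/8, -5/64, 7/128, -21/512, 33/1024, -429/16384, …
Weyl lclm of L_f,L_g ⇒ L₀ (ord ≤ 2).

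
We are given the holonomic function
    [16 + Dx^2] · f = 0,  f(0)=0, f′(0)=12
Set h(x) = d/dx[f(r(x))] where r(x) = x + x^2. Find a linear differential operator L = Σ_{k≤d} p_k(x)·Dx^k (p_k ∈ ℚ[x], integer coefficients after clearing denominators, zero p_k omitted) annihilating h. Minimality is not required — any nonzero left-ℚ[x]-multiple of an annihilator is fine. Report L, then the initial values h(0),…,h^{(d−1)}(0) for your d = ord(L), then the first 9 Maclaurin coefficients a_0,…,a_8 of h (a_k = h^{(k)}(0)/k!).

L = (28 + 128·x + 384·x^2 + 512·x^3 + 256·x^4) + (-6 - 12·x)·Dx + (1 + 4·x + 4·x^2)·Dx^2  (order 2).
h: a_k = 12, 24, -96, -384, -352, 576, 25856/15, 22528/15, -70528/105, …
ICs: h(0) = 12, h′(0) = 24.

f: a_k = 0, 12, 0, -32, 0, 128/5, 0, -1024/105, 0, …
f∘r: x↦r, Dx↦Dx/r' in L_f ⇒ L₀.
h₀' ⇒ L via d/dx closure of L₀.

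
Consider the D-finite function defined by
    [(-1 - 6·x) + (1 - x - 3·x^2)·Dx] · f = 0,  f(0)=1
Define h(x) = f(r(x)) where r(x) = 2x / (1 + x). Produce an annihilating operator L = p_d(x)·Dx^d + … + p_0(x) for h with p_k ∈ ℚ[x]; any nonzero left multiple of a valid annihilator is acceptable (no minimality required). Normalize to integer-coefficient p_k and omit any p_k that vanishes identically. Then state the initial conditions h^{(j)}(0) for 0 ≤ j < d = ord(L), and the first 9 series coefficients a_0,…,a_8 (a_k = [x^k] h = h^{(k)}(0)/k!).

f: a_k = 1, 1, 4, 7, 19, 40, 97, 217, 508, …
h₀=f(r): pull back L_f along r ⇒ L₀.
L = (2 + 26·x) + (-1 - x + 13·x^2 + 13·x^3)·Dx  (order 1).
h: a_k = 1, 2, 14, 26, 182, 338, 2366, 4394, 30758, …
ICs: h(0) = 1.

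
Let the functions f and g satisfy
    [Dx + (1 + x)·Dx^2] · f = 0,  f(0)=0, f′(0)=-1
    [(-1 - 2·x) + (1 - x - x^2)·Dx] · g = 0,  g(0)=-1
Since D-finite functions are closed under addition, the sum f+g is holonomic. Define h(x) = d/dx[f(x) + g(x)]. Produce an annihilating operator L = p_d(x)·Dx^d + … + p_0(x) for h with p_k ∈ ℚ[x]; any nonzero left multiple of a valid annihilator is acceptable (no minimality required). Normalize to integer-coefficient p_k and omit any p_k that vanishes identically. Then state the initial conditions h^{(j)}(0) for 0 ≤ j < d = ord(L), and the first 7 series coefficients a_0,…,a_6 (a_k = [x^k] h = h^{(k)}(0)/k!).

f: a_k = 0, -1, 1/2, -1/3, 1/4, -1/5, 1/6, …
g: a_k = -1, -1, -2, -3, -5, -8, -13, …
Sum ⇒ L₀ = lclm(L_f,L_g) in ℚ(x)⟨Dx⟩.
h₀' ⇒ L via d/dx closure of L₀.
L = (-26 - 70·x - 76·x^2 - 36·x^3 - 12·x^4) + (-16 - 84·x - 160·x^2 - 144·x^3 - 74·x^4 - 20·x^5)·Dx + (5 + 11·x - x^2 - 23·x^3 - 29·x^4 - 17·x^5 - 4·x^6)·Dx^2  (order 2).
h: a_k = -2, -3, -10, -19, -41, -77, -148, …
ICs: h(0) = -2, h′(0) = -3.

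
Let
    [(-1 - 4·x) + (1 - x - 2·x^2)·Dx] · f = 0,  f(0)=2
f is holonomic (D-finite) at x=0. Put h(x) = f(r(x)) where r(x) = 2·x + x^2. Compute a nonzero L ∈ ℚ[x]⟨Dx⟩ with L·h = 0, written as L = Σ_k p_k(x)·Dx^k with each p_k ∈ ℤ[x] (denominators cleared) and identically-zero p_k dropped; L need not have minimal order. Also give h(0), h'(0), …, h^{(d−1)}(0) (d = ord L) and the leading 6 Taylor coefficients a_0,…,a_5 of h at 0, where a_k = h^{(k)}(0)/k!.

L = (2 + 16·x + 8·x^2) + (-1 + 3·x + 6·x^2 + 2·x^3)·Dx  (order 1).
h: a_k = 2, 4, 26, 104, 478, 2108, …
ICs: h(0) = 2.

f: a_k = 2, 2, 6, 10, 22, 42, …
Substitute x→r, Dx→(1/r')Dx; clear ⇒ L₀.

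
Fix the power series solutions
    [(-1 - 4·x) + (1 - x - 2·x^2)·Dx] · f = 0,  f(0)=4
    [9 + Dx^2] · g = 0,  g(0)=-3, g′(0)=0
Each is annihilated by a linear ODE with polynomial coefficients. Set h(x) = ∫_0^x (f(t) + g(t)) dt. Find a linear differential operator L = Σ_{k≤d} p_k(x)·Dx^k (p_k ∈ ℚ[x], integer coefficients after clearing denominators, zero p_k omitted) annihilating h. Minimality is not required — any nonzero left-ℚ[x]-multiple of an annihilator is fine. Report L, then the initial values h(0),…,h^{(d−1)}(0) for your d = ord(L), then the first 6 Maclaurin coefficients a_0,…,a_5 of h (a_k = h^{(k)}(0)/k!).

f: a_k = 4, 4, 12, 20, 44, 84, …
g: a_k = -3, 0, 27/2, 0, -81/8, 0, …
L₀ := lclm(L_f,L_g); ord L₀ ≤ 1+2.
∫: right-multiply L₀ by Dx.
L = (117 + 486·x + 135·x^2 + 360·x^3 + 540·x^4 + 432·x^5)·Dx + (-45 + 63·x + 81·x^2 - 153·x^3 - 18·x^4 + 324·x^5 + 216·x^6)·Dx^2 + (13 + 54·x + 15·x^2 + 40·x^3 + 60·x^4 + 48·x^5)·Dx^3 + (-5 + 7·x + 9·x^2 - 17·x^3 - 2·x^4 + 36·x^5 + 24·x^6)·Dx^4  (order 4).
h: a_k = 0, 1, 2, 17/2, 5, 271/40, …
ICs: h(0) = 0, h′(0) = 1, h′′(0) = 4, h′′′(0) = 51.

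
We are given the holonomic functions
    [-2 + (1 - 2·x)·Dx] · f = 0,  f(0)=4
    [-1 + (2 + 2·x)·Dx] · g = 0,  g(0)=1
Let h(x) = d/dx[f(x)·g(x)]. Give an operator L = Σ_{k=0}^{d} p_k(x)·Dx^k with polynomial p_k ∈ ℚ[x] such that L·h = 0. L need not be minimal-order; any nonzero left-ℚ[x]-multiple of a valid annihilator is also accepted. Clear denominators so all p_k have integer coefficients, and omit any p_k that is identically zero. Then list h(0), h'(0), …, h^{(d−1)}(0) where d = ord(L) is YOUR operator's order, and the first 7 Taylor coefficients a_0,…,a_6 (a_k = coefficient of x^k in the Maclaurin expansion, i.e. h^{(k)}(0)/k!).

L = (39 + 60·x + 12·x^2) + (-10 + 6·x + 24·x^2 + 8·x^3)·Dx  (order 1).
h: a_k = 10, 39, 471/4, 2507/8, 50175/64, 240777/128, 2247483/512, …
ICs: h(0) = 10.

f: a_k = 4, 8, 16, 32, 64, 128, 256, …
g: a_k = 1, 1/2, -1/8, 1/16, -5/128, 7/256, -21/1024, …
Product ⇒ symmetric product L₀, ord ≤ 1.
Derive L from L₀ (diff closure).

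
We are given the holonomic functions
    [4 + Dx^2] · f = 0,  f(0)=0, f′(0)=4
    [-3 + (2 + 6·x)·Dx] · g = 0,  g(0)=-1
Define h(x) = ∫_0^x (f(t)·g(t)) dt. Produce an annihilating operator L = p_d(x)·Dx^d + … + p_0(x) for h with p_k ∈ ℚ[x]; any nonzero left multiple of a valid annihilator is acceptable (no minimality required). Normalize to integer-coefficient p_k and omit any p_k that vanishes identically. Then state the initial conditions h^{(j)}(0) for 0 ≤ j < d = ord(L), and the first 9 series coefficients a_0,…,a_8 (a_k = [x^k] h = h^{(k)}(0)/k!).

f: a_k = 0, 4, 0, -8/3, 0, 8/15, 0, -16/315, 0, …
g: a_k = -1, -3/2, 9/8, -27/16, 405/128, -1701/256, 15309/1024, -72171/2048, 2814669/32768, …
L₀ := L_f ⊗_s L_g (sym. prod.), ord ≤ 2.
h=∫₀ˣh₀: take L = L₀·Dx.
L = (43 + 96·x + 144·x^2)·Dx + (-12 - 36·x)·Dx^2 + (4 + 24·x + 36·x^2)·Dx^3  (order 3).
h: a_k = 0, 0, -2, -2, 43/24, -11/20, 4379/2880, -7321/2240, 838883/129024, …
ICs: h(0) = 0, h′(0) = 0, h′′(0) = -4.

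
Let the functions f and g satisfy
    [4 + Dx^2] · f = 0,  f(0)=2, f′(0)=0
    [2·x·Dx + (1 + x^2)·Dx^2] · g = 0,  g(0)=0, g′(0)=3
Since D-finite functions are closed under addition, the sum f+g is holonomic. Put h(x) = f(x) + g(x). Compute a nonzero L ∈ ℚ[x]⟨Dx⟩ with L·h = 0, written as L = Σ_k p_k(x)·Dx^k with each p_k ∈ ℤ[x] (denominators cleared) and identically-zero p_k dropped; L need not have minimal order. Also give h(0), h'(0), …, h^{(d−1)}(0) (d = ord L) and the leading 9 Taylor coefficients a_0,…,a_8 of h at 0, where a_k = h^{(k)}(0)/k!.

L = (-32·x + 80·x^3 + 16·x^5)·Dx + (4 + 32·x^2 + 36·x^4 + 8·x^6)·Dx^2 + (-8·x + 20·x^3 + 4·x^5)·Dx^3 + (1 + 8·x^2 + 9·x^4 + 2·x^6)·Dx^4  (order 4).
h: a_k = 2, 3, -4, -1, 4/3, 3/5, -8/45, -3/7, 4/315, …
ICs: h(0) = 2, h′(0) = 3, h′′(0) = -8, h′′′(0) = -6.

f: a_k = 2, 0, -4, 0, 4/3, 0, -8/45, 0, 4/315, …
g: a_k = 0, 3, 0, -1, 0, 3/5, 0, -3/7, 0, …
L₀ := lclm(L_f,L_g); ord L₀ ≤ 2+2.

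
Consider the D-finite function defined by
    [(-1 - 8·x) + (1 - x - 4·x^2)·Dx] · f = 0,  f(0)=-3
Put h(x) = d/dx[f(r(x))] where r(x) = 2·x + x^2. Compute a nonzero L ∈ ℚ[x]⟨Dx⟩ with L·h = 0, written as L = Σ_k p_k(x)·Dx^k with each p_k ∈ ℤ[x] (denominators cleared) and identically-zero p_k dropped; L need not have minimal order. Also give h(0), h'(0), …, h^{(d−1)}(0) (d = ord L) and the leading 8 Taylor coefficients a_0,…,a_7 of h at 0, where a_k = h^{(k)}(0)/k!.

L = (21 + 150·x + 987·x^2 + 2192·x^3 + 2148·x^4 + 960·x^5 + 160·x^6) + (-1 - 15·x + 27·x^2 + 345·x^3 + 700·x^4 + 588·x^5 + 224·x^6 + 32·x^7)·Dx  (order 1).
h: a_k = -6, -126, -828, -6924, -45930, -314802, -2029272, -13005048, …
ICs: h(0) = -6.

f: a_k = -3, -3, -15, -27, -87, -195, -543, -1323, …
h₀=f(r): pull back L_f along r ⇒ L₀.
h=h₀': d/dx-closure on L₀ ⇒ L.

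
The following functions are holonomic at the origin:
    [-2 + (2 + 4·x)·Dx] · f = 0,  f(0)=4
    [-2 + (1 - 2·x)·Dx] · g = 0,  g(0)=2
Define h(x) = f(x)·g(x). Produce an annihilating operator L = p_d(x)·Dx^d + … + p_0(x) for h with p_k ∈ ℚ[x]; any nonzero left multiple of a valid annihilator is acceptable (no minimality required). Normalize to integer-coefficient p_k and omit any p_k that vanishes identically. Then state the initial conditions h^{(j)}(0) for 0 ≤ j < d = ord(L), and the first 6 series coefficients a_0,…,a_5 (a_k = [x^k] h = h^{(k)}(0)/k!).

f: a_k = 4, 4, -2, 2, -5/2, 7/2, …
g: a_k = 2, 4, 8, 16, 32, 64, …
f·g: L₀ = L_f ⊗_s L_g, ord ≤ 1·1.
L = (3 + 2·x) + (-1 + 4·x^2)·Dx  (order 1).
h: a_k = 8, 24, 44, 92, 179, 365, …
ICs: h(0) = 8.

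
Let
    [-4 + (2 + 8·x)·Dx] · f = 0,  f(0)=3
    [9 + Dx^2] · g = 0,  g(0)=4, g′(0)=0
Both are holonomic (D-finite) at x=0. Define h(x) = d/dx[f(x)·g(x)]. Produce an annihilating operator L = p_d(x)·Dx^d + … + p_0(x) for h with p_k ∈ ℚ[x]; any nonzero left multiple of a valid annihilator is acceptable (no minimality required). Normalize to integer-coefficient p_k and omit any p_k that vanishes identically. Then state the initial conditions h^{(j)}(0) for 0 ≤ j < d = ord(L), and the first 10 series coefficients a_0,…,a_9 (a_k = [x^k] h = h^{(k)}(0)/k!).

L = (131 + 1392·x + 4512·x^2 + 6912·x^3 + 6912·x^4) + (4 - 80·x - 576·x^2 - 768·x^3)·Dx + (7 + 80·x + 352·x^2 + 768·x^3 + 768·x^4)·Dx^2  (order 2).
h: a_k = 24, -156, -180, 114, 1005, -33669/10, 125559/10, -6875397/140, 106612659/560, -117824961/160, …
ICs: h(0) = 24, h′(0) = -156.

f: a_k = 3, 6, -6, 12, -30, 84, -252, 792, -2574, 8580, …
g: a_k = 4, 0, -18, 0, 27/2, 0, -81/20, 0, 729/1120, 0, …
f·g: L₀ = L_f ⊗_s L_g, ord ≤ 1·2.
h₀' ⇒ L via d/dx closure of L₀.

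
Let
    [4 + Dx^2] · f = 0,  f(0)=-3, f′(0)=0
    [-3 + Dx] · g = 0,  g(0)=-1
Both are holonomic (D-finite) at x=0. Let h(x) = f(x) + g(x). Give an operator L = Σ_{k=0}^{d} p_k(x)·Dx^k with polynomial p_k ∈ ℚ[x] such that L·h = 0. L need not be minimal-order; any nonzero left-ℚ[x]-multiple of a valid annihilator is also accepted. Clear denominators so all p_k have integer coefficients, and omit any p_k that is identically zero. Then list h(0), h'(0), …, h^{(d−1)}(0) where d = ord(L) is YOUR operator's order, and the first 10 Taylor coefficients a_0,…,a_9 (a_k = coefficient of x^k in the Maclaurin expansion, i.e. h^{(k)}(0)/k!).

f: a_k = -3, 0, 6, 0, -2, 0, 4/15, 0, -2/105, 0, …
g: a_k = -1, -3, -9/2, -9/2, -27/8, -81/40, -81/80, -243/560, -729/4480, -243/4480, …
L₀ := lclm(L_f,L_g); ord L₀ ≤ 2+1.
L = -12 + 4·Dx - 3·Dx^2 + Dx^3  (order 3).
h: a_k = -4, -3, 3/2, -9/2, -43/8, -81/40, -179/240, -243/560, -349/1920, -243/4480, …
ICs: h(0) = -4, h′(0) = -3, h′′(0) = 3.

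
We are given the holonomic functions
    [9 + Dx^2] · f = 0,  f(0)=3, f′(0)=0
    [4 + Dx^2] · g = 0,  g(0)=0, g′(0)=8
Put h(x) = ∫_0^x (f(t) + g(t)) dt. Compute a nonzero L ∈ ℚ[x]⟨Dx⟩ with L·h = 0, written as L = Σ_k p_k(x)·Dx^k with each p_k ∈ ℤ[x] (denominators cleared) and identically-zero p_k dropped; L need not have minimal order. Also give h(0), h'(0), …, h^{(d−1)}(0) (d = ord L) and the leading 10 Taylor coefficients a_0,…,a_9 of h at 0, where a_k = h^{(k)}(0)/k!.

f: a_k = 3, 0, -27/2, 0, 81/8, 0, -243/80, 0, 2187/4480, 0, …
g: a_k = 0, 8, 0, -16/3, 0, 16/15, 0, -32/315, 0, 16/2835, …
Sum ⇒ L₀ = lclm(L_f,L_g) in ℚ(x)⟨Dx⟩.
h=∫₀ˣh₀: take L = L₀·Dx.
L = 36·Dx + 13·Dx^3 + Dx^5  (order 5).
h: a_k = 0, 3, 4, -9/2, -4/3, 81/40, 8/45, -243/560, -4/315, 243/4480, …
ICs: h(0) = 0, h′(0) = 3, h′′(0) = 8, h′′′(0) = -27, h′′′′(0) = -32.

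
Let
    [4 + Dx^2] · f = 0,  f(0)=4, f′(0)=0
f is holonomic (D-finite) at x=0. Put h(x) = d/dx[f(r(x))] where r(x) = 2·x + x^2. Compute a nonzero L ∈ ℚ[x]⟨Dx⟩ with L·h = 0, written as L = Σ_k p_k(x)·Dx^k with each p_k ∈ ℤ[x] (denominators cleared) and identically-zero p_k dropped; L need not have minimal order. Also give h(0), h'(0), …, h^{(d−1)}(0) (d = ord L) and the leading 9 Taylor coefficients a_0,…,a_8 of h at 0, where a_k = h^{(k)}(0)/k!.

L = (19 + 64·x + 96·x^2 + 64·x^3 + 16·x^4) + (-3 - 3·x)·Dx + (1 + 2·x + x^2)·Dx^2  (order 2).
h: a_k = 0, -64, -96, 416/3, 1280/3, 3712/15, -4928/15, -191936/315, -9728/35, …
ICs: h(0) = 0, h′(0) = -64.

f: a_k = 4, 0, -8, 0, 8/3, 0, -16/45, 0, 8/315, …
L₀ from L_f via x↦r, Dx↦r'^{-1}Dx.
h₀' ⇒ L via d/dx closure of L₀.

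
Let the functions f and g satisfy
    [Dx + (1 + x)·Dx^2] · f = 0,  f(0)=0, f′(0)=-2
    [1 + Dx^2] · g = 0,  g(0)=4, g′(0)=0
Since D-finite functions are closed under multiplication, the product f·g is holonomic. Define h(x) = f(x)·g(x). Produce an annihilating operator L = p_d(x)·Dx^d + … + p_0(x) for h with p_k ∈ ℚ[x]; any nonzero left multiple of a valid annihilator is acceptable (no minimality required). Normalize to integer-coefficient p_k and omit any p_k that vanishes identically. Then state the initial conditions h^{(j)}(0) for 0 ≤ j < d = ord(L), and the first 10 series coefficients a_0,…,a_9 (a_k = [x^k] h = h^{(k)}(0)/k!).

L = (-3 + 6·x + 19·x^2 + 16·x^3 + 4·x^4) + (4 + 20·x + 24·x^2 + 8·x^3)·Dx + (20·x + 42·x^2 + 32·x^3 + 8·x^4)·Dx^2 + (4 + 20·x + 24·x^2 + 8·x^3)·Dx^3 + (3 + 14·x + 23·x^2 + 16·x^3 + 4·x^4)·Dx^4  (order 4).
h: a_k = 0, -8, 4, 4/3, 0, -3/5, 1/2, -31/70, 37/90, -1151/3024, …
ICs: h(0) = 0, h′(0) = -8, h′′(0) = 8, h′′′(0) = 8.

f: a_k = 0, -2, 1, -2/3, 1/2, -2/5, 1/3, -2/7, 1/4, -2/9, …
g: a_k = 4, 0, -2, 0, 1/6, 0, -1/180, 0, 1/10080, 0, …
Product ⇒ symmetric product L₀, ord ≤ 4.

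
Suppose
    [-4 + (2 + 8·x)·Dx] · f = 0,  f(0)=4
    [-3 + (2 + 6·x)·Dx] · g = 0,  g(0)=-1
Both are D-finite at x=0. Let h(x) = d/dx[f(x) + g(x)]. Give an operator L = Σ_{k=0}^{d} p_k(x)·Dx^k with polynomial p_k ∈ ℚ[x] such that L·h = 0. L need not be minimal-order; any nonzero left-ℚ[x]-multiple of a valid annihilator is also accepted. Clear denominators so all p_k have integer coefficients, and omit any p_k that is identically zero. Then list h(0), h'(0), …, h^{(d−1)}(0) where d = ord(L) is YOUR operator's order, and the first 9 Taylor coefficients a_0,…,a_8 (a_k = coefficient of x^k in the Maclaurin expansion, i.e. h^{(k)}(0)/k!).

L = -18 + (-21 - 72·x)·Dx + (-2 - 14·x - 24·x^2)·Dx^2  (order 2).
h: a_k = 13/2, -55/4, 687/16, -4715/32, 134855/256, -986265/512, 14633619/2048, -109645107/4096, 6620926455/65536, …
ICs: h(0) = 13/2, h′(0) = -55/4.

f: a_k = 4, 8, -8, 16, -40, 112, -336, 1056, -3432, …
g: a_k = -1, -3/2, 9/8, -27/16, 405/128, -1701/256, 15309/1024, -72171/2048, 2814669/32768, …
Sum ⇒ L₀ = lclm(L_f,L_g) in ℚ(x)⟨Dx⟩.
Derive L from L₀ (diff closure).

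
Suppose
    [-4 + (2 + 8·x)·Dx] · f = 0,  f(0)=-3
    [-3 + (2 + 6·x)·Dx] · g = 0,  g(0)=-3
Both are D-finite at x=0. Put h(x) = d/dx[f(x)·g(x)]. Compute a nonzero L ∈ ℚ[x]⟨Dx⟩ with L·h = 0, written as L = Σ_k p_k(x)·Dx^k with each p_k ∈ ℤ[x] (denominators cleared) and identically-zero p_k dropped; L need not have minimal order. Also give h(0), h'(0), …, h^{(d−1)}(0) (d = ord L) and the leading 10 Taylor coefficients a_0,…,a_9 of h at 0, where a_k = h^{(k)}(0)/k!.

L = -1 + (-14 - 146·x - 504·x^2 - 576·x^3)·Dx  (order 1).
h: a_k = 63/2, -9/4, 189/16, -1773/32, 62685/256, -534519/512, 8905113/2048, -73004949/4096, 4734465309/65536, -38070489555/131072, …
ICs: h(0) = 63/2.

f: a_k = -3, -6, 6, -12, 30, -84, 252, -792, 2574, -8580, …
g: a_k = -3, -9/2, 27/8, -81/16, 1215/128, -5103/256, 45927/1024, -216513/2048, 8444007/32768, -42220035/65536, …
f·g: L₀ = L_f ⊗_s L_g, ord ≤ 1·1.
h=h₀': d/dx-closure on L₀ ⇒ L.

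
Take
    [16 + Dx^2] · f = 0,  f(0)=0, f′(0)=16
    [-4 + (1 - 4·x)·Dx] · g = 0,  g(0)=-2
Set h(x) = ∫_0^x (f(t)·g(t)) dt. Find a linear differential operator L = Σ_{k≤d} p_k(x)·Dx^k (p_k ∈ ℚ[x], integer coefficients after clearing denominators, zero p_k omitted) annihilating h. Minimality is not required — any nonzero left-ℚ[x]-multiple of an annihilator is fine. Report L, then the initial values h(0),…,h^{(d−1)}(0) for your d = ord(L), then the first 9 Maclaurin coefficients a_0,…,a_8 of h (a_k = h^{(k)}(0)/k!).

L = (-16 + 64·x)·Dx + 8·Dx^2 + (-1 + 4·x)·Dx^3  (order 3).
h: a_k = 0, 0, -16, -128/3, -320/3, -1024/3, -51712/45, -413696/105, -4342784/315, …
ICs: h(0) = 0, h′(0) = 0, h′′(0) = -32.

f: a_k = 0, 16, 0, -128/3, 0, 512/15, 0, -4096/315, 0, …
g: a_k = -2, -8, -32, -128, -512, -2048, -8192, -32768, -131072, …
h₀=f·g: eliminate ⇒ L₀, order ≤ 2·1.
h=∫h₀ ⇒ L = L₀·Dx.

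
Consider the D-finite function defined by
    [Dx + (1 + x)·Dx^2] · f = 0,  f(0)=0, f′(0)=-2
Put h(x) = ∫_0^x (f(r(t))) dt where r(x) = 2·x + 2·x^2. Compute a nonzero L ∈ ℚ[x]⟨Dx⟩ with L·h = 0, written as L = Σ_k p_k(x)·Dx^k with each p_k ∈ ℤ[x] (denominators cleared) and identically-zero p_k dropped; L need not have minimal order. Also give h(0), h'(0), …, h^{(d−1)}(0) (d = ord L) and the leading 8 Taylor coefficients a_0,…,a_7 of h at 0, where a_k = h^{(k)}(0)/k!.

L = (4·x + 4·x^2)·Dx^2 + (1 + 4·x + 6·x^2 + 4·x^3)·Dx^3  (order 3).
h: a_k = 0, 0, -2, 0, 2/3, -4/5, 8/15, 0, …
ICs: h(0) = 0, h′(0) = 0, h′′(0) = -4.

f: a_k = 0, -2, 1, -2/3, 1/2, -2/5, 1/3, -2/7, …
h₀=f(r): pull back L_f along r ⇒ L₀.
Integrate: L := L₀·Dx.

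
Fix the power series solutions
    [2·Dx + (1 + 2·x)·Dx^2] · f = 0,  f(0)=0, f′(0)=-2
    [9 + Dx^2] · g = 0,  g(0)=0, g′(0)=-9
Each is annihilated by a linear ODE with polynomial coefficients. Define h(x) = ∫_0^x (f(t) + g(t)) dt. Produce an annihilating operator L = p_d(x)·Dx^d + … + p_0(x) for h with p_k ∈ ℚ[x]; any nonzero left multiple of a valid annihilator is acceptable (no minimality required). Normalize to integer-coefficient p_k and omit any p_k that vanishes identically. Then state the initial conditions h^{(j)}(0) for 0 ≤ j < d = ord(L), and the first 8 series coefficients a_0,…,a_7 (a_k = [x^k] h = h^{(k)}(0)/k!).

f: a_k = 0, -2, 2, -8/3, 4, -32/5, 32/3, -128/7, …
g: a_k = 0, -9, 0, 27/2, 0, -243/40, 0, 729/560, …
f+g: L₀ = lclm(L_f,L_g), ord ≤ 2+2.
h=∫h₀ ⇒ L = L₀·Dx.
L = (594 + 648·x + 648·x^2)·Dx^2 + (153 + 630·x + 972·x^2 + 648·x^3)·Dx^3 + (66 + 72·x + 72·x^2)·Dx^4 + (17 + 70·x + 108·x^2 + 72·x^3)·Dx^5  (order 5).
h: a_k = 0, 0, -11/2, 2/3, 65/24, 4/5, -499/240, 32/21, …
ICs: h(0) = 0, h′(0) = 0, h′′(0) = -11, h′′′(0) = 4, h′′′′(0) = 65.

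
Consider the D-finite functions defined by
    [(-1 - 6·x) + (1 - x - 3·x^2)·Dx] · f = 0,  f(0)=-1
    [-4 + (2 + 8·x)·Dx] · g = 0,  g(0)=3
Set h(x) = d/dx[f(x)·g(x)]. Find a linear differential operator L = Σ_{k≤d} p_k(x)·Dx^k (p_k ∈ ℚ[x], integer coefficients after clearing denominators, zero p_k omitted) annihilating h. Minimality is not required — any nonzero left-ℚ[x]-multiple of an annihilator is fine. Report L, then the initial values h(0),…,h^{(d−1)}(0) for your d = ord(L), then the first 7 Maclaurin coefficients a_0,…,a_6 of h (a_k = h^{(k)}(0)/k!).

L = (8 + 126·x + 390·x^2 + 480·x^3 + 540·x^4) + (-3 - 17·x - 21·x^2 + 38·x^3 + 222·x^4 + 216·x^5)·Dx  (order 1).
h: a_k = -9, -24, -153, -228, -1470, -1278, -13209, …
ICs: h(0) = -9.

f: a_k = -1, -1, -4, -7, -19, -40, -97, …
g: a_k = 3, 6, -6, 12, -30, 84, -252, …
Sym-product of L_f,L_g gives L₀ (≤ ord 1).
Derive L from L₀ (diff closure).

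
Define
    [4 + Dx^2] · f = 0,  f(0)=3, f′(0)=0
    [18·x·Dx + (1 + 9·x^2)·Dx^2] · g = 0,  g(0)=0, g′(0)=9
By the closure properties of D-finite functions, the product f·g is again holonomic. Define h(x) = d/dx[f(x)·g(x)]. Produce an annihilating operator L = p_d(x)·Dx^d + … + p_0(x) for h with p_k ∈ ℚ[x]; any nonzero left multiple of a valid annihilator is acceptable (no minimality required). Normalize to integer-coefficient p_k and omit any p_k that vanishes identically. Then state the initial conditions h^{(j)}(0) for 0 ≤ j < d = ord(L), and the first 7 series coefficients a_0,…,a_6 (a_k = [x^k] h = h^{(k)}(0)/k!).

L = (52480 + 1115424·x^2 + 18751824·x^4 + 15209856·x^6 + 3464208·x^8 - 11337408·x^10 + 34012224·x^12) + (31032·x + 1320624·x^3 + 10701720·x^5 + 13646880·x^7 + 18895680·x^9 + 34012224·x^11)·Dx + (13640 + 300780·x^2 + 4978584·x^4 + 5269212·x^6 + 3621672·x^8 + 2834352·x^10 + 17006112·x^12)·Dx^2 + (7758·x + 330156·x^3 + 2675430·x^5 + 3411720·x^7 + 4723920·x^9 + 8503056·x^11)·Dx^3 + (130 + 5481·x^2 + 72657·x^4 + 366687·x^6 + 688905·x^8 + 1417176·x^10 + 2125764·x^12)·Dx^4  (order 4).
h: a_k = 27, 0, -405, 0, 3087, 0, -131007/5, …
ICs: h(0) = 27, h′(0) = 0, h′′(0) = -810, h′′′(0) = 0.

f: a_k = 3, 0, -6, 0, 2, 0, -4/15, …
g: a_k = 0, 9, 0, -27, 0, 729/5, 0, …
Product ⇒ symmetric product L₀, ord ≤ 4.
Differentiate: ansatz ord ≤ ord L₀ ⇒ L.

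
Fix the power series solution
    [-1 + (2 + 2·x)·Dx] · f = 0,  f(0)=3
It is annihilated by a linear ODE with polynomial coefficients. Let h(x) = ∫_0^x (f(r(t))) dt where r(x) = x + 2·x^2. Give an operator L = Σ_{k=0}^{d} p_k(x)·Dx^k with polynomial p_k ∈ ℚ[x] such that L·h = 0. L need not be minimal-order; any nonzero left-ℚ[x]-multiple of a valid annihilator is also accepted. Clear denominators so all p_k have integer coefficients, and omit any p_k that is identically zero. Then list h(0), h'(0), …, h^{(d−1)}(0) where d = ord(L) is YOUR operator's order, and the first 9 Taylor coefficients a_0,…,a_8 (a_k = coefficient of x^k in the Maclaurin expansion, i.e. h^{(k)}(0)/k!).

f: a_k = 3, 3/2, -3/8, 3/16, -15/128, 21/256, -63/1024, 99/2048, -1287/32768, …
f∘r: x↦r, Dx↦Dx/r' in L_f ⇒ L₀.
h=∫₀ˣh₀: take L = L₀·Dx.
L = (-1 - 4·x)·Dx + (2 + 2·x + 4·x^2)·Dx^2  (order 2).
h: a_k = 0, 3, 3/4, 7/8, -21/64, -63/640, 119/512, -81/1024, -2373/16384, …
ICs: h(0) = 0, h′(0) = 3.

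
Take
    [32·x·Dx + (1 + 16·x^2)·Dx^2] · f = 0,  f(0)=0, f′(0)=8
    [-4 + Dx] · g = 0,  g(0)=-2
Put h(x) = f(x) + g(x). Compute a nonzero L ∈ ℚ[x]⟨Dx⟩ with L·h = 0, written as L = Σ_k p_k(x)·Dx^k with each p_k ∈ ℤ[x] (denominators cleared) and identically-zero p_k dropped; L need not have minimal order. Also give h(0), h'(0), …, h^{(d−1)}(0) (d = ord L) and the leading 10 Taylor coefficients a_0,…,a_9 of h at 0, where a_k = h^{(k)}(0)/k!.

f: a_k = 0, 8, 0, -128/3, 0, 2048/5, 0, -32768/7, 0, 524288/9, …
g: a_k = -2, -8, -16, -64/3, -64/3, -256/15, -512/45, -2048/315, -1024/315, -4096/2835, …
Sum ⇒ L₀ = lclm(L_f,L_g) in ℚ(x)⟨Dx⟩.
L = (32 - 256·x - 512·x^2)·Dx + (-12 + 48·x + 64·x^2 - 256·x^3)·Dx^2 + (1 + 4·x + 16·x^2 + 64·x^3)·Dx^3  (order 3).
h: a_k = -2, 0, -16, -64, -64/3, 5888/15, -512/45, -210944/45, -1024/315, 165146624/2835, …
ICs: h(0) = -2, h′(0) = 0, h′′(0) = -32.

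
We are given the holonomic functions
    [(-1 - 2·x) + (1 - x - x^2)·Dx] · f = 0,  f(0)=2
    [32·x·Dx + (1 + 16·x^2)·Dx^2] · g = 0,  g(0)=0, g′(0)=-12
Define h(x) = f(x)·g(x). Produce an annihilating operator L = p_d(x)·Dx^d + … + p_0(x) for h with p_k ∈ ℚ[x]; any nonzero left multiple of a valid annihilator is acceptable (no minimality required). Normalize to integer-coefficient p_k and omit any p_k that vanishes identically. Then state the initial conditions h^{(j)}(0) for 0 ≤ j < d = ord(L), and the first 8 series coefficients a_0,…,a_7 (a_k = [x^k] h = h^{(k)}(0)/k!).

f: a_k = 2, 2, 4, 6, 10, 16, 26, 42, …
g: a_k = 0, -12, 0, 64, 0, -3072/5, 0, 49152/7, …
Product ⇒ symmetric product L₀, ord ≤ 2.
L = (2 + 32·x + 96·x^2) + (2 - 28·x + 64·x^2 + 96·x^3)·Dx + (-1 + x - 15·x^2 + 16·x^3 + 16·x^4)·Dx^2  (order 2).
h: a_k = 0, -24, -24, 80, 56, -5464/5, -5184/5, 416984/35, …
ICs: h(0) = 0, h′(0) = -24.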